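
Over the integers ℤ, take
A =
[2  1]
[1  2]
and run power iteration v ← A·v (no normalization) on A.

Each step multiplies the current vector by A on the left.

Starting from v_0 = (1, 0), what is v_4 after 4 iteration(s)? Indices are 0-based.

v_4 = (41, 40)

v_0 = (1, 0).
v_1 = A·v_0 = (2, 1).
v_2 = A·v_1 = (5, 4).
v_3 = A·v_2 = (14, 13).
v_4 = A·v_3 = (41, 40).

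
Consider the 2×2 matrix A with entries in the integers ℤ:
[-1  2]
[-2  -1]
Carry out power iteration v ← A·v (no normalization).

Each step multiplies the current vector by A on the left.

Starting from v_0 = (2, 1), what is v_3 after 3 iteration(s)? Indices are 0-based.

v_0 = (2, 1).
v_1 = A·v_0 = (0, -5).
v_2 = A·v_1 = (-10, 5).
v_3 = A·v_2 = (20, 15).

v_3 = (20, 15)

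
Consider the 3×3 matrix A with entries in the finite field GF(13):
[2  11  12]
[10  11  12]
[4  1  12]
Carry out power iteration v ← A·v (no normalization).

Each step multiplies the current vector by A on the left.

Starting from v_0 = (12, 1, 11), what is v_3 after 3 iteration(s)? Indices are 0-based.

v_0 = (12, 1, 11).
v_1 = A·v_0 = (11, 3, 12).
v_2 = A·v_1 = (4, 1, 9).
v_3 = A·v_2 = (10, 3, 8).

v_3 = (10, 3, 8)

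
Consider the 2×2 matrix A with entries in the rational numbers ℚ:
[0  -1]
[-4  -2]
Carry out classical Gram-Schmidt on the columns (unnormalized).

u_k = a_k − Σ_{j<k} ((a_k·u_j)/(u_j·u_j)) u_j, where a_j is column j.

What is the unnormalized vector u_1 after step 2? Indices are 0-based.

u_1 = (-1, 0)

Step 1: u_0 = a_0 = (0, -4).
Step 2: u_1 = a_1 − (1/2)·u_0 = (-1, 0).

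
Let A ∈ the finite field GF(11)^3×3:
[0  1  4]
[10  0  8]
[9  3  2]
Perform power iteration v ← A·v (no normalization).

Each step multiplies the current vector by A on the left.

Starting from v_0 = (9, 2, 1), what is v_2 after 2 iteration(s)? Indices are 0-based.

v_2 = (3, 2, 9)

v_0 = (9, 2, 1).
v_1 = A·v_0 = (6, 10, 1).
v_2 = A·v_1 = (3, 2, 9).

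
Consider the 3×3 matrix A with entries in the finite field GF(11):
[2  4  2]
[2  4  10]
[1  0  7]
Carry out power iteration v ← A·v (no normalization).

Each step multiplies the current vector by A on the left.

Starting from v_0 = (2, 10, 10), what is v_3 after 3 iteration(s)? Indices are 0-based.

v_3 = (3, 4, 6)

v_0 = (2, 10, 10).
v_1 = A·v_0 = (9, 1, 6).
v_2 = A·v_1 = (1, 5, 7).
v_3 = A·v_2 = (3, 4, 6).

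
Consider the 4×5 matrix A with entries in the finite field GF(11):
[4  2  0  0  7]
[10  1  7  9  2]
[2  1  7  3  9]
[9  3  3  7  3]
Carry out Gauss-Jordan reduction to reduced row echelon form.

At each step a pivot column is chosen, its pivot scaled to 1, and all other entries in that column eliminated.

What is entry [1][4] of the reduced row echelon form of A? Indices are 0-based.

step 1: normalize row 0 (÷4) = (1, 6, 0, 0, 10)
  row 1: subtract 10×row0 = (0, 7, 7, 9, 1)
  row 2: subtract 2×row0 = (0, 0, 7, 3, 0)
  row 3: subtract 9×row0 = (0, 4, 3, 7, 1)
step 2: normalize row 1 (÷7) = (0, 1, 1, 6, 8)
  row 0: subtract 6×row1 = (1, 0, 5, 8, 6)
  row 3: subtract 4×row1 = (0, 0, 10, 5, 2)
step 3: normalize row 2 (÷7) = (0, 0, 1, 2, 0)
  row 0: subtract 5×row2 = (1, 0, 0, 9, 6)
  row 1: subtract 1×row2 = (0, 1, 0, 4, 8)
  row 3: subtract 10×row2 = (0, 0, 0, 7, 2)
step 4: normalize row 3 (÷7) = (0, 0, 0, 1, 5)
  row 0: subtract 9×row3 = (1, 0, 0, 0, 5)
  row 1: subtract 4×row3 = (0, 1, 0, 0, 10)
  row 2: subtract 2×row3 = (0, 0, 1, 0, 1)

M[1][4] = 10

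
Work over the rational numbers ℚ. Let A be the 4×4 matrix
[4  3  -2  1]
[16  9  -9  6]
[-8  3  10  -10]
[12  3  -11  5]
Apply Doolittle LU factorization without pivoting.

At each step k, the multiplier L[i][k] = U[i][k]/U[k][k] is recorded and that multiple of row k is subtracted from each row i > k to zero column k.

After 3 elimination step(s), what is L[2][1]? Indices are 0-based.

L[2][1] = -3

Step 1: pivot at (0,0) is 4.
  row1 ← row1 − (4)·row0  ⇒  L[1][0]=4, U row1=(0, -3, -1, 2)
  row2 ← row2 − (-2)·row0  ⇒  L[2][0]=-2, U row2=(0, 9, 6, -8)
  row3 ← row3 − (3)·row0  ⇒  L[3][0]=3, U row3=(0, -6, -5, 2)
Step 2: pivot at (1,1) is -3.
  row2 ← row2 − (-3)·row1  ⇒  L[2][1]=-3, U row2=(0, 0, 3, -2)
  row3 ← row3 − (2)·row1  ⇒  L[3][1]=2, U row3=(0, 0, -3, -2)
Step 3: pivot at (2,2) is 3.
  row3 ← row3 − (-1)·row2  ⇒  L[3][2]=-1, U row3=(0, 0, 0, -4)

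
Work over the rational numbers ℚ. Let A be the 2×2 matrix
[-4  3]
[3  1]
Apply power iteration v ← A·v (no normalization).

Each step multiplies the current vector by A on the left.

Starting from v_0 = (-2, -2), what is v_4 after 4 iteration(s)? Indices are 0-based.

v_0 = (-2, -2).
v_1 = A·v_0 = (2, -8).
v_2 = A·v_1 = (-32, -2).
v_3 = A·v_2 = (122, -98).
v_4 = A·v_3 = (-782, 268).

v_4 = (-782, 268)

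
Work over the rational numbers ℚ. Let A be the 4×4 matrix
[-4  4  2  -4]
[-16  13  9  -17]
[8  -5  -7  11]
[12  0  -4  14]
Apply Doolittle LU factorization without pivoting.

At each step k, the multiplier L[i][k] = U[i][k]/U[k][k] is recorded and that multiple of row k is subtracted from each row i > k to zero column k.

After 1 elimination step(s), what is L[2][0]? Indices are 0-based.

k=0: U[0][0]=-4
  eliminate (1,0): mult=4, new row 1: (0, -3, 1, -1); set L[1][0]=4
  eliminate (2,0): mult=-2, new row 2: (0, 3, -3, 3); set L[2][0]=-2
  eliminate (3,0): mult=-3, new row 3: (0, 12, 2, 2); set L[3][0]=-3

L[2][0] = -2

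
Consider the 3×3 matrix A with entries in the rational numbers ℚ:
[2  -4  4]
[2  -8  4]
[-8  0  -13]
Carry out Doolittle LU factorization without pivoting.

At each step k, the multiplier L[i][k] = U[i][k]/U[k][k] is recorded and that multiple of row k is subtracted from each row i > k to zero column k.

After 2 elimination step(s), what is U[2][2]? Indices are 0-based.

k=0: U[0][0]=2
  eliminate (1,0): mult=1, new row 1: (0, -4, 0); set L[1][0]=1
  eliminate (2,0): mult=-4, new row 2: (0, -16, 3); set L[2][0]=-4
k=1: U[1][1]=-4
  eliminate (2,1): mult=4, new row 2: (0, 0, 3); set L[2][1]=4

U[2][2] = 3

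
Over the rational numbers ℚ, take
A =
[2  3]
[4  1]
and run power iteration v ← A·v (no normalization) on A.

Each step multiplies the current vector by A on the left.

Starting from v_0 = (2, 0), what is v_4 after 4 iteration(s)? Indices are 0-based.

v_4 = (728, 696)

v_0 = (2, 0).
v_1 = A·v_0 = (4, 8).
v_2 = A·v_1 = (32, 24).
v_3 = A·v_2 = (136, 152).
v_4 = A·v_3 = (728, 696).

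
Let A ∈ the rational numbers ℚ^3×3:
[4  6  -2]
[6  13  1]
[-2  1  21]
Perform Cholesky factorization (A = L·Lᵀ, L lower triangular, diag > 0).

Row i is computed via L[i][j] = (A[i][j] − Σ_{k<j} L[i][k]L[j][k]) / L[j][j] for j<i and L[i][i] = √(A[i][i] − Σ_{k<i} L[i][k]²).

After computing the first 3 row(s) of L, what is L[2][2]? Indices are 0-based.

Step 1: L[0][0] = √(4) = 2.
  L[1][0] = (6) / L[0][0] = 3.
Step 2: L[1][1] = √(4) = 2.
  L[2][0] = (-2) / L[0][0] = -1.
  L[2][1] = (4) / L[1][1] = 2.
Step 3: L[2][2] = √(16) = 4.

L[2][2] = 4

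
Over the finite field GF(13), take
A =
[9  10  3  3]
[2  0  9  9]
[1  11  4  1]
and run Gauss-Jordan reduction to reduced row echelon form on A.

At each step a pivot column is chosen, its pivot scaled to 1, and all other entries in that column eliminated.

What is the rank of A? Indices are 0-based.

rank = 3

[1] R0 /= 9  ⇒  (1, 4, 9, 9)
     R1 -= 2·R0  ⇒  (0, 5, 4, 4)
     R2 -= 1·R0  ⇒  (0, 7, 8, 5)
[2] R1 /= 5  ⇒  (0, 1, 6, 6)
     R0 -= 4·R1  ⇒  (1, 0, 11, 11)
     R2 -= 7·R1  ⇒  (0, 0, 5, 2)
[3] R2 /= 5  ⇒  (0, 0, 1, 3)
     R0 -= 11·R2  ⇒  (1, 0, 0, 4)
     R1 -= 6·R2  ⇒  (0, 1, 0, 1)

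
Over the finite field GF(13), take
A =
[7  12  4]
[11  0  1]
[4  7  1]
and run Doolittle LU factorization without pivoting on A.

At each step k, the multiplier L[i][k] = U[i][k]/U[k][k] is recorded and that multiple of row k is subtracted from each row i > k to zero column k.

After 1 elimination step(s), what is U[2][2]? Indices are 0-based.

Step 1: pivot at (0,0) is 7.
  row1 ← row1 − (9)·row0  ⇒  L[1][0]=9, U row1=(0, 9, 4)
  row2 ← row2 − (8)·row0  ⇒  L[2][0]=8, U row2=(0, 2, 8)

U[2][2] = 8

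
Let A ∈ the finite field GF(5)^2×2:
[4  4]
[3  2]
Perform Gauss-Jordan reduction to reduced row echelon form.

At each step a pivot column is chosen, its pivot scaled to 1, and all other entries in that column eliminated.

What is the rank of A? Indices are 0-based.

rank = 2

pivot(0,0)=4: scale R0 → (1, 1)
  clear (1,0): R1 −= (3)R0 → (0, 4)
pivot(1,1)=4: scale R1 → (0, 1)
  clear (0,1): R0 −= (1)R1 → (1, 0)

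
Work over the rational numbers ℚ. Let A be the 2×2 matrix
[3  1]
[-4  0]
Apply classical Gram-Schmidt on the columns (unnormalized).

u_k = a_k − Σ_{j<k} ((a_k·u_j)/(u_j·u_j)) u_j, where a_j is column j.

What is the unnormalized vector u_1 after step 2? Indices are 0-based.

Step 1: u_0 = a_0 = (3, -4).
Step 2: u_1 = a_1 − (3/25)·u_0 = (16/25, 12/25).

u_1 = (16/25, 12/25)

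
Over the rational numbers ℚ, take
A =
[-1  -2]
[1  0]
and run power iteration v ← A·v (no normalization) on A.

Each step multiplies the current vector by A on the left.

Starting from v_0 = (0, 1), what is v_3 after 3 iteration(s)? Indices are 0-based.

v_0 = (0, 1).
v_1 = A·v_0 = (-2, 0).
v_2 = A·v_1 = (2, -2).
v_3 = A·v_2 = (2, 2).

v_3 = (2, 2)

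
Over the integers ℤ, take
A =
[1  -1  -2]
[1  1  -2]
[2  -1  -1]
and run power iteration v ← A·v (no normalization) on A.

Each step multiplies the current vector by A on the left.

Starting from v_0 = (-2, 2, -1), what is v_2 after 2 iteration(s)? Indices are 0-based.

v_2 = (6, 10, -1)

v_0 = (-2, 2, -1).
v_1 = A·v_0 = (-2, 2, -5).
v_2 = A·v_1 = (6, 10, -1).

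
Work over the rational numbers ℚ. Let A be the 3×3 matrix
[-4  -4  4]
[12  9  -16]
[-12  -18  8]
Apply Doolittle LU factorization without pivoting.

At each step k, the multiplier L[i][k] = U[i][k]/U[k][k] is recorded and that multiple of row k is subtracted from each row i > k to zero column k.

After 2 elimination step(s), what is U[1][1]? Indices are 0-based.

U[1][1] = -3

k=0: U[0][0]=-4
  eliminate (1,0): mult=-3, new row 1: (0, -3, -4); set L[1][0]=-3
  eliminate (2,0): mult=3, new row 2: (0, -6, -4); set L[2][0]=3
k=1: U[1][1]=-3
  eliminate (2,1): mult=2, new row 2: (0, 0, 4); set L[2][1]=2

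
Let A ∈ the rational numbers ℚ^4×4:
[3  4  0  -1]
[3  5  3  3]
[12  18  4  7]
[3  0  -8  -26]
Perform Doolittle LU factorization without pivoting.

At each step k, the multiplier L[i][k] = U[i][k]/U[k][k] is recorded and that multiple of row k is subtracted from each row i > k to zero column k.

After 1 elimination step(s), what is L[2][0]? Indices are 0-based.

L[2][0] = 4

Step 1: pivot at (0,0) is 3.
  row1 ← row1 − (1)·row0  ⇒  L[1][0]=1, U row1=(0, 1, 3, 4)
  row2 ← row2 − (4)·row0  ⇒  L[2][0]=4, U row2=(0, 2, 4, 11)
  row3 ← row3 − (1)·row0  ⇒  L[3][0]=1, U row3=(0, -4, -8, -25)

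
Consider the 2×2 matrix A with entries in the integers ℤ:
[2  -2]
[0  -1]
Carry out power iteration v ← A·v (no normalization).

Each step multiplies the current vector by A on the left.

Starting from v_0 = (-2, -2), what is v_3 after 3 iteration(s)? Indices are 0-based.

v_0 = (-2, -2).
v_1 = A·v_0 = (0, 2).
v_2 = A·v_1 = (-4, -2).
v_3 = A·v_2 = (-4, 2).

v_3 = (-4, 2)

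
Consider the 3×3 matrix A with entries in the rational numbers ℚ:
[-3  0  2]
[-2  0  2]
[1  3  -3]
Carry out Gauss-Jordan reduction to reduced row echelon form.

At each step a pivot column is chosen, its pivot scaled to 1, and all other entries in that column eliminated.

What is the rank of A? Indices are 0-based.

pivot(0,0)=-3: scale R0 → (1, 0, -2/3)
  clear (1,0): R1 −= (-2)R0 → (0, 0, 2/3)
  clear (2,0): R2 −= (1)R0 → (0, 3, -7/3)
pivot(1,1): swap R1↔R2
pivot(1,1)=3: scale R1 → (0, 1, -7/9)
pivot(2,2)=2/3: scale R2 → (0, 0, 1)
  clear (0,2): R0 −= (-2/3)R2 → (1, 0, 0)
  clear (1,2): R1 −= (-7/9)R2 → (0, 1, 0)

rank = 3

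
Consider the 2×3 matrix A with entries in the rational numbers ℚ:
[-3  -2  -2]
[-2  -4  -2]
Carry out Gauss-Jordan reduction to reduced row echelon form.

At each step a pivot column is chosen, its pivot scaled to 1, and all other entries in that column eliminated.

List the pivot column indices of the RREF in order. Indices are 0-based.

pivot columns: 0, 1

pivot(0,0)=-3: scale R0 → (1, 2/3, 2/3)
  clear (1,0): R1 −= (-2)R0 → (0, -8/3, -2/3)
pivot(1,1)=-8/3: scale R1 → (0, 1, 1/4)
  clear (0,1): R0 −= (2/3)R1 → (1, 0, 1/2)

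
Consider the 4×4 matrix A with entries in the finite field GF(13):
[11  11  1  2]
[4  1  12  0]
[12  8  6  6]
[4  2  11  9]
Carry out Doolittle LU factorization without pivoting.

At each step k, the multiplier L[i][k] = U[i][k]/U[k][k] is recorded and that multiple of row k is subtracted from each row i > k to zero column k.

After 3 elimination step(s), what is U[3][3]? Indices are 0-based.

U[3][3] = 3

[col 0] pivot 11
  R1 -= 11*R0 → (0, 10, 1, 4)  (L[1][0] := 11)
  R2 -= 7*R0 → (0, 9, 12, 5)  (L[2][0] := 7)
  R3 -= 11*R0 → (0, 11, 0, 0)  (L[3][0] := 11)
[col 1] pivot 10
  R2 -= 10*R1 → (0, 0, 2, 4)  (L[2][1] := 10)
  R3 -= 5*R1 → (0, 0, 8, 6)  (L[3][1] := 5)
[col 2] pivot 2
  R3 -= 4*R2 → (0, 0, 0, 3)  (L[3][2] := 4)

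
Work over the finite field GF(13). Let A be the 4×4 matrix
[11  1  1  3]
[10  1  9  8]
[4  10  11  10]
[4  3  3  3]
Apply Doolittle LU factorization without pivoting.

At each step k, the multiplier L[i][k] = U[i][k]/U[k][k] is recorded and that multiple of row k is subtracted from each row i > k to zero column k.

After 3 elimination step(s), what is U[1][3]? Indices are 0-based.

U[1][3] = 10

k=0: U[0][0]=11
  eliminate (1,0): mult=8, new row 1: (0, 6, 1, 10); set L[1][0]=8
  eliminate (2,0): mult=11, new row 2: (0, 12, 0, 3); set L[2][0]=11
  eliminate (3,0): mult=11, new row 3: (0, 5, 5, 9); set L[3][0]=11
k=1: U[1][1]=6
  eliminate (2,1): mult=2, new row 2: (0, 0, 11, 9); set L[2][1]=2
  eliminate (3,1): mult=3, new row 3: (0, 0, 2, 5); set L[3][1]=3
k=2: U[2][2]=11
  eliminate (3,2): mult=12, new row 3: (0, 0, 0, 1); set L[3][2]=12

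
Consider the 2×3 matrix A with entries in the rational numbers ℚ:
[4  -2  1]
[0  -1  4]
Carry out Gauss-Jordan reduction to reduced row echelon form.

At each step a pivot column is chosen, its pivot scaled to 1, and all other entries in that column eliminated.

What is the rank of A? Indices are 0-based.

rank = 2

pivot(0,0)=4: scale R0 → (1, -1/2, 1/4)
pivot(1,1)=-1: scale R1 → (0, 1, -4)
  clear (0,1): R0 −= (-1/2)R1 → (1, 0, -7/4)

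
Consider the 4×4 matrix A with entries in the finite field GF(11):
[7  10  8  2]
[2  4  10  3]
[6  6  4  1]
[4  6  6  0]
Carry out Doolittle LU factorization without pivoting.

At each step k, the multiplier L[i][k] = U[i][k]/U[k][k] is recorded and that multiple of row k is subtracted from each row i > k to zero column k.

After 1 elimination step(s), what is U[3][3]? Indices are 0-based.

U[3][3] = 2

Step 1: pivot at (0,0) is 7.
  row1 ← row1 − (5)·row0  ⇒  L[1][0]=5, U row1=(0, 9, 3, 4)
  row2 ← row2 − (4)·row0  ⇒  L[2][0]=4, U row2=(0, 10, 5, 4)
  row3 ← row3 − (10)·row0  ⇒  L[3][0]=10, U row3=(0, 5, 3, 2)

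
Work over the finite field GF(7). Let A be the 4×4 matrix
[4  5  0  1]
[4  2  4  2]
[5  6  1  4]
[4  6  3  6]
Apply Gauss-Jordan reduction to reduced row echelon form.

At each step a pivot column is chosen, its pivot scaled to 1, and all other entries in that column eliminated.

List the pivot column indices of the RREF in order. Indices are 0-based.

pivot columns: 0, 1, 2, 3

pivot(0,0)=4: scale R0 → (1, 3, 0, 2)
  clear (1,0): R1 −= (4)R0 → (0, 4, 4, 1)
  clear (2,0): R2 −= (5)R0 → (0, 5, 1, 1)
  clear (3,0): R3 −= (4)R0 → (0, 1, 3, 5)
pivot(1,1)=4: scale R1 → (0, 1, 1, 2)
  clear (0,1): R0 −= (3)R1 → (1, 0, 4, 3)
  clear (2,1): R2 −= (5)R1 → (0, 0, 3, 5)
  clear (3,1): R3 −= (1)R1 → (0, 0, 2, 3)
pivot(2,2)=3: scale R2 → (0, 0, 1, 4)
  clear (0,2): R0 −= (4)R2 → (1, 0, 0, 1)
  clear (1,2): R1 −= (1)R2 → (0, 1, 0, 5)
  clear (3,2): R3 −= (2)R2 → (0, 0, 0, 2)
pivot(3,3)=2: scale R3 → (0, 0, 0, 1)
  clear (0,3): R0 −= (1)R3 → (1, 0, 0, 0)
  clear (1,3): R1 −= (5)R3 → (0, 1, 0, 0)
  clear (2,3): R2 −= (4)R3 → (0, 0, 1, 0)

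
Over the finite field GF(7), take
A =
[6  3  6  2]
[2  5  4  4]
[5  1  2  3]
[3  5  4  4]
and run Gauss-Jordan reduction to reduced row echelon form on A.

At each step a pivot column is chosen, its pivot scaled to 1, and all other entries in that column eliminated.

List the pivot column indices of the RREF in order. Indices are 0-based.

pivot columns: 0, 1, 2

pivot(0,0)=6: scale R0 → (1, 4, 1, 5)
  clear (1,0): R1 −= (2)R0 → (0, 4, 2, 1)
  clear (2,0): R2 −= (5)R0 → (0, 2, 4, 6)
  clear (3,0): R3 −= (3)R0 → (0, 0, 1, 3)
pivot(1,1)=4: scale R1 → (0, 1, 4, 2)
  clear (0,1): R0 −= (4)R1 → (1, 0, 6, 4)
  clear (2,1): R2 −= (2)R1 → (0, 0, 3, 2)
pivot(2,2)=3: scale R2 → (0, 0, 1, 3)
  clear (0,2): R0 −= (6)R2 → (1, 0, 0, 0)
  clear (1,2): R1 −= (4)R2 → (0, 1, 0, 4)
  clear (3,2): R3 −= (1)R2 → (0, 0, 0, 0)
col 3: no nonzero at/below row 3; advance.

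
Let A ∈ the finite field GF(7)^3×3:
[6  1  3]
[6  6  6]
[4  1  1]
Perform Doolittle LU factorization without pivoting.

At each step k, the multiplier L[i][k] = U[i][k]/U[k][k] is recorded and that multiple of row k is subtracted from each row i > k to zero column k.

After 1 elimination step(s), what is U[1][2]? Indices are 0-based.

U[1][2] = 3

Step 1: pivot at (0,0) is 6.
  row1 ← row1 − (1)·row0  ⇒  L[1][0]=1, U row1=(0, 5, 3)
  row2 ← row2 − (3)·row0  ⇒  L[2][0]=3, U row2=(0, 5, 6)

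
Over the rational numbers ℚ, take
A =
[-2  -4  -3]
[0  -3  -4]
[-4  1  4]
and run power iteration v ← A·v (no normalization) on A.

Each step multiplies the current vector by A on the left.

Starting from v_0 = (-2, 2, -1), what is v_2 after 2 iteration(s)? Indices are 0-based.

v_2 = (-8, -18, 26)

v_0 = (-2, 2, -1).
v_1 = A·v_0 = (-1, -2, 6).
v_2 = A·v_1 = (-8, -18, 26).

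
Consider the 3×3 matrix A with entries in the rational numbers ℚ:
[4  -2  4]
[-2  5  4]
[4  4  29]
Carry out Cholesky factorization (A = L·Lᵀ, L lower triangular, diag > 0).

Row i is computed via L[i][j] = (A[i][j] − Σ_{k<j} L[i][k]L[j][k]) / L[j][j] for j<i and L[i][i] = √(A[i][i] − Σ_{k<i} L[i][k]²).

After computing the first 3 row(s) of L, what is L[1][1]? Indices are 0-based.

Step 1: L[0][0] = √(4) = 2.
  L[1][0] = (-2) / L[0][0] = -1.
Step 2: L[1][1] = √(4) = 2.
  L[2][0] = (4) / L[0][0] = 2.
  L[2][1] = (6) / L[1][1] = 3.
Step 3: L[2][2] = √(16) = 4.

L[1][1] = 2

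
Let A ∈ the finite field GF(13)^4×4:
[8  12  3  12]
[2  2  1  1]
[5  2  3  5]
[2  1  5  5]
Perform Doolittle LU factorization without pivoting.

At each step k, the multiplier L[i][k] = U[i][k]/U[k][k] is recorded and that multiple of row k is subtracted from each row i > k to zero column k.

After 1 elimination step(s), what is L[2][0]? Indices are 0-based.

L[2][0] = 12

k=0: U[0][0]=8
  eliminate (1,0): mult=10, new row 1: (0, 12, 10, 11); set L[1][0]=10
  eliminate (2,0): mult=12, new row 2: (0, 1, 6, 4); set L[2][0]=12
  eliminate (3,0): mult=10, new row 3: (0, 11, 1, 2); set L[3][0]=10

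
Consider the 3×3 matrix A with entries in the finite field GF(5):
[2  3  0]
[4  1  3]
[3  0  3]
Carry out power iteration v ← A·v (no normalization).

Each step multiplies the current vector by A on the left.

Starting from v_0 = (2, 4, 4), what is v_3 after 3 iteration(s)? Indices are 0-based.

v_0 = (2, 4, 4).
v_1 = A·v_0 = (1, 4, 3).
v_2 = A·v_1 = (4, 2, 2).
v_3 = A·v_2 = (4, 4, 3).

v_3 = (4, 4, 3)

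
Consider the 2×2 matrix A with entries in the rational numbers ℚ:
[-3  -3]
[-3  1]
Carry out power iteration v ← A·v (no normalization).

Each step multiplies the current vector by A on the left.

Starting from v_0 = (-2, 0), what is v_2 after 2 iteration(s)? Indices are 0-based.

v_2 = (-36, -12)

v_0 = (-2, 0).
v_1 = A·v_0 = (6, 6).
v_2 = A·v_1 = (-36, -12).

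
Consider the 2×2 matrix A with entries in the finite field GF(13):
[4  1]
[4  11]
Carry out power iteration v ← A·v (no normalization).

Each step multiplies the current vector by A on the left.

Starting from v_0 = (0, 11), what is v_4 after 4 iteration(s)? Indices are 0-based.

v_4 = (5, 9)

v_0 = (0, 11).
v_1 = A·v_0 = (11, 4).
v_2 = A·v_1 = (9, 10).
v_3 = A·v_2 = (7, 3).
v_4 = A·v_3 = (5, 9).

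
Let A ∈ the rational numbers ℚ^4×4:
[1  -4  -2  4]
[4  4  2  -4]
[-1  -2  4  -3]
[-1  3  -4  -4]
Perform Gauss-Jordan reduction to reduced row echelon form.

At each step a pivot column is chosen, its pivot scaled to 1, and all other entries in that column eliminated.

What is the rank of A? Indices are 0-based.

pivot(0,0)=1: scale R0 → (1, -4, -2, 4)
  clear (1,0): R1 −= (4)R0 → (0, 20, 10, -20)
  clear (2,0): R2 −= (-1)R0 → (0, -6, 2, 1)
  clear (3,0): R3 −= (-1)R0 → (0, -1, -6, 0)
pivot(1,1)=20: scale R1 → (0, 1, 1/2, -1)
  clear (0,1): R0 −= (-4)R1 → (1, 0, 0, 0)
  clear (2,1): R2 −= (-6)R1 → (0, 0, 5, -5)
  clear (3,1): R3 −= (-1)R1 → (0, 0, -11/2, -1)
pivot(2,2)=5: scale R2 → (0, 0, 1, -1)
  clear (1,2): R1 −= (1/2)R2 → (0, 1, 0, -1/2)
  clear (3,2): R3 −= (-11/2)R2 → (0, 0, 0, -13/2)
pivot(3,3)=-13/2: scale R3 → (0, 0, 0, 1)
  clear (1,3): R1 −= (-1/2)R3 → (0, 1, 0, 0)
  clear (2,3): R2 −= (-1)R3 → (0, 0, 1, 0)

rank = 4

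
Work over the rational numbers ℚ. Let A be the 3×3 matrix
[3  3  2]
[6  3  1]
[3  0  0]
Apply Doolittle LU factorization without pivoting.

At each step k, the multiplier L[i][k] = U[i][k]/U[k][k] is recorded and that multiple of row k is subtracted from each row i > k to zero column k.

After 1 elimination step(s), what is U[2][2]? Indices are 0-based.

U[2][2] = -2

Step 1: pivot at (0,0) is 3.
  row1 ← row1 − (2)·row0  ⇒  L[1][0]=2, U row1=(0, -3, -3)
  row2 ← row2 − (1)·row0  ⇒  L[2][0]=1, U row2=(0, -3, -2)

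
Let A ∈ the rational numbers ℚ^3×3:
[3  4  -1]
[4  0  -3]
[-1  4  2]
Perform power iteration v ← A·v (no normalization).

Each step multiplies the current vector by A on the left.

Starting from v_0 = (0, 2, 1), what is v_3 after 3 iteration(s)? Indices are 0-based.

v_3 = (-12, -7, -5)

v_0 = (0, 2, 1).
v_1 = A·v_0 = (7, -3, 10).
v_2 = A·v_1 = (-1, -2, 1).
v_3 = A·v_2 = (-12, -7, -5).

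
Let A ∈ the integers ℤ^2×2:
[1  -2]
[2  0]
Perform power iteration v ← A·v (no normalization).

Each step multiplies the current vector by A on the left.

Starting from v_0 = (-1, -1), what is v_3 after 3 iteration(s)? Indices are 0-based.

v_3 = (1, 10)

v_0 = (-1, -1).
v_1 = A·v_0 = (1, -2).
v_2 = A·v_1 = (5, 2).
v_3 = A·v_2 = (1, 10).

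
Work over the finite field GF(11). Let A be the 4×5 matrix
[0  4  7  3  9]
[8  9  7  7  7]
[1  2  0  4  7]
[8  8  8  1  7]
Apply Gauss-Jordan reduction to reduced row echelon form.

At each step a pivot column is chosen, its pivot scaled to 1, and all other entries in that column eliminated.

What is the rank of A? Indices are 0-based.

pivot(0,0): swap R0↔R1
pivot(0,0)=8: scale R0 → (1, 8, 5, 5, 5)
  clear (2,0): R2 −= (1)R0 → (0, 5, 6, 10, 2)
  clear (3,0): R3 −= (8)R0 → (0, 10, 1, 5, 0)
pivot(1,1)=4: scale R1 → (0, 1, 10, 9, 5)
  clear (0,1): R0 −= (8)R1 → (1, 0, 2, 10, 9)
  clear (2,1): R2 −= (5)R1 → (0, 0, 0, 9, 10)
  clear (3,1): R3 −= (10)R1 → (0, 0, 0, 3, 5)
col 2: no nonzero at/below row 2; advance.
pivot(2,3)=9: scale R2 → (0, 0, 0, 1, 6)
  clear (0,3): R0 −= (10)R2 → (1, 0, 2, 0, 4)
  clear (1,3): R1 −= (9)R2 → (0, 1, 10, 0, 6)
  clear (3,3): R3 −= (3)R2 → (0, 0, 0, 0, 9)
pivot(3,4)=9: scale R3 → (0, 0, 0, 0, 1)
  clear (0,4): R0 −= (4)R3 → (1, 0, 2, 0, 0)
  clear (1,4): R1 −= (6)R3 → (0, 1, 10, 0, 0)
  clear (2,4): R2 −= (6)R3 → (0, 0, 0, 1, 0)

rank = 4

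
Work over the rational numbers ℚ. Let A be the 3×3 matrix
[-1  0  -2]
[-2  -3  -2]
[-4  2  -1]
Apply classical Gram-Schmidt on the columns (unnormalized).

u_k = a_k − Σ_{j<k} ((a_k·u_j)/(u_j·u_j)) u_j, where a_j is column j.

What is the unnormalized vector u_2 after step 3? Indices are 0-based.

u_2 = (-400/269, 50/269, 75/269)

Step 1: u_0 = a_0 = (-1, -2, -4).
Step 2: u_1 = a_1 − (-2/21)·u_0 = (-2/21, -67/21, 34/21).
Step 3: u_2 = a_2 − (10/21)·u_0 − (104/269)·u_1 = (-400/269, 50/269, 75/269).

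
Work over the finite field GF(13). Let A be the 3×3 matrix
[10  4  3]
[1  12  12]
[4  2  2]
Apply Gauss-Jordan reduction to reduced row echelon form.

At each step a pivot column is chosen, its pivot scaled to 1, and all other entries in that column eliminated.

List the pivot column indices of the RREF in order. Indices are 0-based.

[1] R0 /= 10  ⇒  (1, 3, 12)
     R1 -= 1·R0  ⇒  (0, 9, 0)
     R2 -= 4·R0  ⇒  (0, 3, 6)
[2] R1 /= 9  ⇒  (0, 1, 0)
     R0 -= 3·R1  ⇒  (1, 0, 12)
     R2 -= 3·R1  ⇒  (0, 0, 6)
[3] R2 /= 6  ⇒  (0, 0, 1)
     R0 -= 12·R2  ⇒  (1, 0, 0)

pivot columns: 0, 1, 2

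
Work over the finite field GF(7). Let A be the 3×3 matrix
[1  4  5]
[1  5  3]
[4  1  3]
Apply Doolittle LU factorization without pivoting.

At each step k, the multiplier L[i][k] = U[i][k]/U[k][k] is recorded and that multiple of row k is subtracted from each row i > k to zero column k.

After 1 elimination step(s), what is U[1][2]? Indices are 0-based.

U[1][2] = 5

[col 0] pivot 1
  R1 -= 1*R0 → (0, 1, 5)  (L[1][0] := 1)
  R2 -= 4*R0 → (0, 6, 4)  (L[2][0] := 4)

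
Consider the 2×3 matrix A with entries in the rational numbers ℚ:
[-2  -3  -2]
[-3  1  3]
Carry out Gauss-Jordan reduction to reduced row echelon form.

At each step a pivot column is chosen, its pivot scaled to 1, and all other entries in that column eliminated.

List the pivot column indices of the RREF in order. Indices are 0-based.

pivot(0,0)=-2: scale R0 → (1, 3/2, 1)
  clear (1,0): R1 −= (-3)R0 → (0, 11/2, 6)
pivot(1,1)=11/2: scale R1 → (0, 1, 12/11)
  clear (0,1): R0 −= (3/2)R1 → (1, 0, -7/11)

pivot columns: 0, 1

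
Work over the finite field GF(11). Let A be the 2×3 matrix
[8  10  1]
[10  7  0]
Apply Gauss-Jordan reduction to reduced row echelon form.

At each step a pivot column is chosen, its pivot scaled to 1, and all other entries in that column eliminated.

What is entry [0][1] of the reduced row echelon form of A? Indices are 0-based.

M[0][1] = 4

[1] R0 /= 8  ⇒  (1, 4, 7)
     R1 -= 10·R0  ⇒  (0, 0, 7)
column 1 empty below row 1
[2] R1 /= 7  ⇒  (0, 0, 1)
     R0 -= 7·R1  ⇒  (1, 4, 0)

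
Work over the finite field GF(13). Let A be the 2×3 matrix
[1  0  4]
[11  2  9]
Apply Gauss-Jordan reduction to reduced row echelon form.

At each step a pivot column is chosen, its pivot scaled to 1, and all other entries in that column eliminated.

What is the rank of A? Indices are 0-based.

rank = 2

pivot(0,0)=1: scale R0 → (1, 0, 4)
  clear (1,0): R1 −= (11)R0 → (0, 2, 4)
pivot(1,1)=2: scale R1 → (0, 1, 2)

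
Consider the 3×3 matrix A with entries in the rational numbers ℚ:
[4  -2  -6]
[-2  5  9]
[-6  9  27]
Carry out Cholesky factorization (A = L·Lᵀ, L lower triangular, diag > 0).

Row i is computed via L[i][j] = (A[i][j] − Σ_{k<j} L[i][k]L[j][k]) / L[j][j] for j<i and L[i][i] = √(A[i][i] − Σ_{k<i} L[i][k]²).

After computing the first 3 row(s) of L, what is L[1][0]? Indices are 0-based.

L[1][0] = -1

Step 1: L[0][0] = √(4) = 2.
  L[1][0] = (-2) / L[0][0] = -1.
Step 2: L[1][1] = √(4) = 2.
  L[2][0] = (-6) / L[0][0] = -3.
  L[2][1] = (6) / L[1][1] = 3.
Step 3: L[2][2] = √(9) = 3.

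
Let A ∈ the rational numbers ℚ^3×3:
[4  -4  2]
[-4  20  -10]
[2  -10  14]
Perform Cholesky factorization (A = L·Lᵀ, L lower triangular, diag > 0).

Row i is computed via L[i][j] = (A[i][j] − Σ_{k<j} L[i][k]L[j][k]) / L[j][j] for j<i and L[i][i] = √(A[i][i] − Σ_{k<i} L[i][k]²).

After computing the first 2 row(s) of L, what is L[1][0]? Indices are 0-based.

L[1][0] = -2

Step 1: L[0][0] = √(4) = 2.
  L[1][0] = (-4) / L[0][0] = -2.
Step 2: L[1][1] = √(16) = 4.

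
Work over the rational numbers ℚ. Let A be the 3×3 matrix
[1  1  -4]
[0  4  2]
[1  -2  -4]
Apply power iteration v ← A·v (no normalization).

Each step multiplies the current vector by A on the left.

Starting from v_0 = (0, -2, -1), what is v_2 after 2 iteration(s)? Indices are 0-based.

v_0 = (0, -2, -1).
v_1 = A·v_0 = (2, -10, 8).
v_2 = A·v_1 = (-40, -24, -10).

v_2 = (-40, -24, -10)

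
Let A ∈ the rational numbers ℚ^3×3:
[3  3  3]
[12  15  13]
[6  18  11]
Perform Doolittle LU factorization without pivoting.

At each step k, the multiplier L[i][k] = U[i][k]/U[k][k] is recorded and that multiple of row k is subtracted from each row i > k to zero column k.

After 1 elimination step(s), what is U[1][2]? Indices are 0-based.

U[1][2] = 1

Step 1: pivot at (0,0) is 3.
  row1 ← row1 − (4)·row0  ⇒  L[1][0]=4, U row1=(0, 3, 1)
  row2 ← row2 − (2)·row0  ⇒  L[2][0]=2, U row2=(0, 12, 5)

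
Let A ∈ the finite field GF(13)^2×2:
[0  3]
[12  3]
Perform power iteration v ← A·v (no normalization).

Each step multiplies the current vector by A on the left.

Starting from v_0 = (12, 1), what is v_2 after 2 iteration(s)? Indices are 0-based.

v_2 = (12, 9)

v_0 = (12, 1).
v_1 = A·v_0 = (3, 4).
v_2 = A·v_1 = (12, 9).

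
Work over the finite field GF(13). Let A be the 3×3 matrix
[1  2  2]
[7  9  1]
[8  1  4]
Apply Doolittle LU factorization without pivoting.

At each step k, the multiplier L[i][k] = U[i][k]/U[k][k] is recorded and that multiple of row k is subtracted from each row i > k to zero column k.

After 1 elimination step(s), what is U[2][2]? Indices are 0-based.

Step 1: pivot at (0,0) is 1.
  row1 ← row1 − (7)·row0  ⇒  L[1][0]=7, U row1=(0, 8, 0)
  row2 ← row2 − (8)·row0  ⇒  L[2][0]=8, U row2=(0, 11, 1)

U[2][2] = 1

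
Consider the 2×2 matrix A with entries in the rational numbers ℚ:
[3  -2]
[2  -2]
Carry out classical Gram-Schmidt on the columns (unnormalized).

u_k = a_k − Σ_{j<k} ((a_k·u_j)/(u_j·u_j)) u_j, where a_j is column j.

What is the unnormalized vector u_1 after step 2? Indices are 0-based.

u_1 = (4/13, -6/13)

Step 1: u_0 = a_0 = (3, 2).
Step 2: u_1 = a_1 − (-10/13)·u_0 = (4/13, -6/13).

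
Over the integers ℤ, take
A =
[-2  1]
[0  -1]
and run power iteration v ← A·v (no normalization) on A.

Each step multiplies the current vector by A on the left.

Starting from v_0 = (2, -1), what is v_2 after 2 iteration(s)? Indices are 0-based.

v_0 = (2, -1).
v_1 = A·v_0 = (-5, 1).
v_2 = A·v_1 = (11, -1).

v_2 = (11, -1)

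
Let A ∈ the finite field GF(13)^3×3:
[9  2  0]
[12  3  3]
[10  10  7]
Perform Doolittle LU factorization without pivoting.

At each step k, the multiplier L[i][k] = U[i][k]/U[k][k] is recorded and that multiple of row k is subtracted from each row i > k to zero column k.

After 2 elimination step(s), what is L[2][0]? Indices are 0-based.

Step 1: pivot at (0,0) is 9.
  row1 ← row1 − (10)·row0  ⇒  L[1][0]=10, U row1=(0, 9, 3)
  row2 ← row2 − (4)·row0  ⇒  L[2][0]=4, U row2=(0, 2, 7)
Step 2: pivot at (1,1) is 9.
  row2 ← row2 − (6)·row1  ⇒  L[2][1]=6, U row2=(0, 0, 2)

L[2][0] = 4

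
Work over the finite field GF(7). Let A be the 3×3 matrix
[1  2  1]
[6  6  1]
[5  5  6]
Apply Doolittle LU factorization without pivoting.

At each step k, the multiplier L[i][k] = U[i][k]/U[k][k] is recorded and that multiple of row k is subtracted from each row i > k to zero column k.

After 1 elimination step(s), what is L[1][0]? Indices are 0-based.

L[1][0] = 6

Step 1: pivot at (0,0) is 1.
  row1 ← row1 − (6)·row0  ⇒  L[1][0]=6, U row1=(0, 1, 2)
  row2 ← row2 − (5)·row0  ⇒  L[2][0]=5, U row2=(0, 2, 1)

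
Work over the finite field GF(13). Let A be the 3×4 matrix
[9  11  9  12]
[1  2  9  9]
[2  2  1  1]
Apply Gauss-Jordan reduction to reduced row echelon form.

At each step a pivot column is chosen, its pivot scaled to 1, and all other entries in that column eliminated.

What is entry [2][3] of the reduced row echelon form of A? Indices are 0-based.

M[2][3] = 7

pivot(0,0)=9: scale R0 → (1, 7, 1, 10)
  clear (1,0): R1 −= (1)R0 → (0, 8, 8, 12)
  clear (2,0): R2 −= (2)R0 → (0, 1, 12, 7)
pivot(1,1)=8: scale R1 → (0, 1, 1, 8)
  clear (0,1): R0 −= (7)R1 → (1, 0, 7, 6)
  clear (2,1): R2 −= (1)R1 → (0, 0, 11, 12)
pivot(2,2)=11: scale R2 → (0, 0, 1, 7)
  clear (0,2): R0 −= (7)R2 → (1, 0, 0, 9)
  clear (1,2): R1 −= (1)R2 → (0, 1, 0, 1)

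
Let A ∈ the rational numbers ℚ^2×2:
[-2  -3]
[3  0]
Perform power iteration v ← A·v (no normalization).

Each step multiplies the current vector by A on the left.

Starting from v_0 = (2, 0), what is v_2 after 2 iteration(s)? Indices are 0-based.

v_2 = (-10, -12)

v_0 = (2, 0).
v_1 = A·v_0 = (-4, 6).
v_2 = A·v_1 = (-10, -12).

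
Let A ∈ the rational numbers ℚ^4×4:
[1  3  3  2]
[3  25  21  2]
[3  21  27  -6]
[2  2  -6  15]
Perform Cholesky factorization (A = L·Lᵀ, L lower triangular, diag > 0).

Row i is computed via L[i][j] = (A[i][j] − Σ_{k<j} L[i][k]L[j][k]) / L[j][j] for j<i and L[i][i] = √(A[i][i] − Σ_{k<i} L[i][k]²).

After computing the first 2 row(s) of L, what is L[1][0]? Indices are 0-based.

Step 1: L[0][0] = √(1) = 1.
  L[1][0] = (3) / L[0][0] = 3.
Step 2: L[1][1] = √(16) = 4.

L[1][0] = 3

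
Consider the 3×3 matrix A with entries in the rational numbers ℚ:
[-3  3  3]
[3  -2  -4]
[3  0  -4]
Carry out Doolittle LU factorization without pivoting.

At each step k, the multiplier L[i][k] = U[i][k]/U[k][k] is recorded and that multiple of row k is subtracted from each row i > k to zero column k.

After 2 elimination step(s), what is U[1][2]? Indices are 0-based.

U[1][2] = -1

k=0: U[0][0]=-3
  eliminate (1,0): mult=-1, new row 1: (0, 1, -1); set L[1][0]=-1
  eliminate (2,0): mult=-1, new row 2: (0, 3, -1); set L[2][0]=-1
k=1: U[1][1]=1
  eliminate (2,1): mult=3, new row 2: (0, 0, 2); set L[2][1]=3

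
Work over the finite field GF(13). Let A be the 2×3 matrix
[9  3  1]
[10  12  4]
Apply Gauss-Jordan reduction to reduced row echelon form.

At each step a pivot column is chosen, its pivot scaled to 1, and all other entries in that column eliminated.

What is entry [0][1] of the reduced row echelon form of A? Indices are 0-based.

M[0][1] = 9

step 1: normalize row 0 (÷9) = (1, 9, 3)
  row 1: subtract 10×row0 = (0, 0, 0)
skip col 1 (zero from row 1)
skip col 2 (zero from row 1)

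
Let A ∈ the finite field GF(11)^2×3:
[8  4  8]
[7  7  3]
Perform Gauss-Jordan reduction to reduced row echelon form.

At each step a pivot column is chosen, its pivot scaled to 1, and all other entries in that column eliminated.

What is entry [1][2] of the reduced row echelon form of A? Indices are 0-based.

step 1: normalize row 0 (÷8) = (1, 6, 1)
  row 1: subtract 7×row0 = (0, 9, 7)
step 2: normalize row 1 (÷9) = (0, 1, 2)
  row 0: subtract 6×row1 = (1, 0, 0)

M[1][2] = 2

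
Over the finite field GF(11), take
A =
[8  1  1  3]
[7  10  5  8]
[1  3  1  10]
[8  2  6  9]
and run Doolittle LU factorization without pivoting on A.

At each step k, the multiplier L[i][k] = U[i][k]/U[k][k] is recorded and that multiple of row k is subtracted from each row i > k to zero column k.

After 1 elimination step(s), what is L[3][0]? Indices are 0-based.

L[3][0] = 1

Step 1: pivot at (0,0) is 8.
  row1 ← row1 − (5)·row0  ⇒  L[1][0]=5, U row1=(0, 5, 0, 4)
  row2 ← row2 − (7)·row0  ⇒  L[2][0]=7, U row2=(0, 7, 5, 0)
  row3 ← row3 − (1)·row0  ⇒  L[3][0]=1, U row3=(0, 1, 5, 6)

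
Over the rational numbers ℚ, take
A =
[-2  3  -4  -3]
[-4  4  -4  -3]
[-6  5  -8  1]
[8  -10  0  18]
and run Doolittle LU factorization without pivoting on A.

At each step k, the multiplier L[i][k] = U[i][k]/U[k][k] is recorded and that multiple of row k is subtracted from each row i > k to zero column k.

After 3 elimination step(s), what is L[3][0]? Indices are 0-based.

L[3][0] = -4

[col 0] pivot -2
  R1 -= 2*R0 → (0, -2, 4, 3)  (L[1][0] := 2)
  R2 -= 3*R0 → (0, -4, 4, 10)  (L[2][0] := 3)
  R3 -= -4*R0 → (0, 2, -16, 6)  (L[3][0] := -4)
[col 1] pivot -2
  R2 -= 2*R1 → (0, 0, -4, 4)  (L[2][1] := 2)
  R3 -= -1*R1 → (0, 0, -12, 9)  (L[3][1] := -1)
[col 2] pivot -4
  R3 -= 3*R2 → (0, 0, 0, -3)  (L[3][2] := 3)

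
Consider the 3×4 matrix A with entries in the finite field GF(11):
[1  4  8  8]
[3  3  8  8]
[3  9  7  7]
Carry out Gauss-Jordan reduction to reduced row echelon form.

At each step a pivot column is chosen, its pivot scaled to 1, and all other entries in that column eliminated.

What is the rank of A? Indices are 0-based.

pivot(0,0)=1: scale R0 → (1, 4, 8, 8)
  clear (1,0): R1 −= (3)R0 → (0, 2, 6, 6)
  clear (2,0): R2 −= (3)R0 → (0, 8, 5, 5)
pivot(1,1)=2: scale R1 → (0, 1, 3, 3)
  clear (0,1): R0 −= (4)R1 → (1, 0, 7, 7)
  clear (2,1): R2 −= (8)R1 → (0, 0, 3, 3)
pivot(2,2)=3: scale R2 → (0, 0, 1, 1)
  clear (0,2): R0 −= (7)R2 → (1, 0, 0, 0)
  clear (1,2): R1 −= (3)R2 → (0, 1, 0, 0)

rank = 3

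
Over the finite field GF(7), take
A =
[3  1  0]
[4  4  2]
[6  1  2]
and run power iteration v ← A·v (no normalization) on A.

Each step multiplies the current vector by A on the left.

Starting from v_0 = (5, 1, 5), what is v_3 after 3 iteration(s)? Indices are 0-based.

v_3 = (3, 4, 1)

v_0 = (5, 1, 5).
v_1 = A·v_0 = (2, 6, 6).
v_2 = A·v_1 = (5, 2, 2).
v_3 = A·v_2 = (3, 4, 1).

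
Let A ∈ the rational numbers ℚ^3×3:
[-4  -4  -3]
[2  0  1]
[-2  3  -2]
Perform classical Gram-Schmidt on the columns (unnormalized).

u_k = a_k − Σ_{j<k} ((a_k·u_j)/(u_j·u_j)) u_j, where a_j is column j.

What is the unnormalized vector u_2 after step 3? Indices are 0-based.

u_2 = (-21/125, -14/25, -28/125)

Step 1: u_0 = a_0 = (-4, 2, -2).
Step 2: u_1 = a_1 − (5/12)·u_0 = (-7/3, -5/6, 23/6).
Step 3: u_2 = a_2 − (3/4)·u_0 − (-9/125)·u_1 = (-21/125, -14/25, -28/125).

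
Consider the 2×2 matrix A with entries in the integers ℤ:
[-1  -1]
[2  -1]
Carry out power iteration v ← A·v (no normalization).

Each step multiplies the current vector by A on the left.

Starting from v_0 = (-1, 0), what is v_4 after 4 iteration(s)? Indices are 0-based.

v_4 = (7, -8)

v_0 = (-1, 0).
v_1 = A·v_0 = (1, -2).
v_2 = A·v_1 = (1, 4).
v_3 = A·v_2 = (-5, -2).
v_4 = A·v_3 = (7, -8).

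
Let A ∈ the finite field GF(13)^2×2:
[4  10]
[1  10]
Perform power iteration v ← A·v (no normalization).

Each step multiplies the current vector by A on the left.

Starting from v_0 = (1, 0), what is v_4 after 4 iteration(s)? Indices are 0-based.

v_0 = (1, 0).
v_1 = A·v_0 = (4, 1).
v_2 = A·v_1 = (0, 1).
v_3 = A·v_2 = (10, 10).
v_4 = A·v_3 = (10, 6).

v_4 = (10, 6)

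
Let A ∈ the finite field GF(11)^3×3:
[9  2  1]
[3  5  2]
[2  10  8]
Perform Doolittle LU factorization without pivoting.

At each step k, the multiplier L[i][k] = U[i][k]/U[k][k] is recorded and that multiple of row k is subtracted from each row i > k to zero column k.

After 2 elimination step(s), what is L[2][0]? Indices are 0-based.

L[2][0] = 10

[col 0] pivot 9
  R1 -= 4*R0 → (0, 8, 9)  (L[1][0] := 4)
  R2 -= 10*R0 → (0, 1, 9)  (L[2][0] := 10)
[col 1] pivot 8
  R2 -= 7*R1 → (0, 0, 1)  (L[2][1] := 7)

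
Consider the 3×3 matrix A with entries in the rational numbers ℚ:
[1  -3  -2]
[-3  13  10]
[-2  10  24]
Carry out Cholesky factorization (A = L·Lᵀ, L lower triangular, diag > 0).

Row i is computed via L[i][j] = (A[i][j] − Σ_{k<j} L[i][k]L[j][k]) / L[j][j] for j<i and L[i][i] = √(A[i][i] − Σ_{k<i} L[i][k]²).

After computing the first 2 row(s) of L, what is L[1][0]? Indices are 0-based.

Step 1: L[0][0] = √(1) = 1.
  L[1][0] = (-3) / L[0][0] = -3.
Step 2: L[1][1] = √(4) = 2.

L[1][0] = -3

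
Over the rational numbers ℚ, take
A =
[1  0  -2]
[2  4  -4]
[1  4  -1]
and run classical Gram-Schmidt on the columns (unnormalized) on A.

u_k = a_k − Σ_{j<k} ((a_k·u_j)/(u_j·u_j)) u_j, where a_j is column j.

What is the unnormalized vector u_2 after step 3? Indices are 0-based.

Step 1: u_0 = a_0 = (1, 2, 1).
Step 2: u_1 = a_1 − (2)·u_0 = (-2, 0, 2).
Step 3: u_2 = a_2 − (-11/6)·u_0 − (1/4)·u_1 = (1/3, -1/3, 1/3).

u_2 = (1/3, -1/3, 1/3)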